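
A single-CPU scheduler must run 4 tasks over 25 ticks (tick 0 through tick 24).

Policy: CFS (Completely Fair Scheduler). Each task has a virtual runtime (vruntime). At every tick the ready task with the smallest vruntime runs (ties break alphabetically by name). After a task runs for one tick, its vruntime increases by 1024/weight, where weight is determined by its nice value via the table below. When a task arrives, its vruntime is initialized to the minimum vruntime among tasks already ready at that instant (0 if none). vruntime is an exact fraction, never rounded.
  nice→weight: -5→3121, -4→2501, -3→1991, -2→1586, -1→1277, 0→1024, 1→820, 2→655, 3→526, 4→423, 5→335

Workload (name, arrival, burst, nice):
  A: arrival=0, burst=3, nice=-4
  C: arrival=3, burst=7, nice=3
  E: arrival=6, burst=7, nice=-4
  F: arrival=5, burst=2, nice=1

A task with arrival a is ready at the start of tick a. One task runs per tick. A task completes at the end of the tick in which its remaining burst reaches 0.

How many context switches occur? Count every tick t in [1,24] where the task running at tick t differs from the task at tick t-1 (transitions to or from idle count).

context switches = 10

t=0: vr[A=0] → run A
t=1: vr[A=1024/2501] → run A
t=2: vr[A=2048/2501] → run A
t=3: vr[C=0] → run C
t=4: vr[C=512/263] → run C
t=5: vr[C=1024/263 F=1024/263] → run C
t=6: vr[C=1536/263 E=1024/263 F=1024/263] → run E
t=7: vr[C=1536/263 E=2830336/657763 F=1024/263] → run F
t=8: vr[C=1536/263 E=2830336/657763 F=277248/53915] → run E
t=9: vr[C=1536/263 E=3099648/657763 F=277248/53915] → run E
t=10: vr[C=1536/263 E=3368960/657763 F=277248/53915] → run E
t=11: vr[C=1536/263 E=3638272/657763 F=277248/53915] → run F
t=12: vr[C=1536/263 E=3638272/657763] → run E
t=13: vr[C=1536/263 E=3907584/657763] → run C
t=14: vr[C=2048/263 E=3907584/657763] → run E
t=15: vr[C=2048/263 E=4176896/657763] → run E
t=16: vr[C=2048/263] → run C
t=17: vr[C=2560/263] → run C
t=18: vr[C=3072/263] → run C
t=19: (idle)
t=20: (idle)
t=21: (idle)
t=22: (idle)
t=23: (idle)
t=24: (idle)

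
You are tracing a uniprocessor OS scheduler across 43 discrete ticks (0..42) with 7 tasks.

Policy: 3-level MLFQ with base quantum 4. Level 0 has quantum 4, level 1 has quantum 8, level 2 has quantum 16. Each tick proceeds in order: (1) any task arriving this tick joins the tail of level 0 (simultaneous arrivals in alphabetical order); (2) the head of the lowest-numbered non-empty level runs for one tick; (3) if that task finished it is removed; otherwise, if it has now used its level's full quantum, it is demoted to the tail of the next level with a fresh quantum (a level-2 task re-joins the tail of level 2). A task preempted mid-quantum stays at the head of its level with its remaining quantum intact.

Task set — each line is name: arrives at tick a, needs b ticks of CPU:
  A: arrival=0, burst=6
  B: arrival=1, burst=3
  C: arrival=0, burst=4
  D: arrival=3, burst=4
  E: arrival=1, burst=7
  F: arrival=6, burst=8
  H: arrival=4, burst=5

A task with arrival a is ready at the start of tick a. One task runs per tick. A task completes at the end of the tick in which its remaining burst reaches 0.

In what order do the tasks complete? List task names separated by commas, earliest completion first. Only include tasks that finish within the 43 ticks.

t=0: L0/L1/L2 = AC/-/- → run A
t=1: L0/L1/L2 = ACBE/-/- → run A
t=2: L0/L1/L2 = ACBE/-/- → run A
t=3: L0/L1/L2 = ACBED/-/- → run A
t=4: L0/L1/L2 = CBEDH/A/- → run C
t=5: L0/L1/L2 = CBEDH/A/- → run C
t=6: L0/L1/L2 = CBEDHF/A/- → run C
t=7: L0/L1/L2 = CBEDHF/A/- → run C
t=8: L0/L1/L2 = BEDHF/A/- → run B
t=9: L0/L1/L2 = BEDHF/A/- → run B
t=10: L0/L1/L2 = BEDHF/A/- → run B
t=11: L0/L1/L2 = EDHF/A/- → run E
t=12: L0/L1/L2 = EDHF/A/- → run E
t=13: L0/L1/L2 = EDHF/A/- → run E
t=14: L0/L1/L2 = EDHF/A/- → run E
t=15: L0/L1/L2 = DHF/AE/- → run D
t=16: L0/L1/L2 = DHF/AE/- → run D
t=17: L0/L1/L2 = DHF/AE/- → run D
t=18: L0/L1/L2 = DHF/AE/- → run D
t=19: L0/L1/L2 = HF/AE/- → run H
t=20: L0/L1/L2 = HF/AE/- → run H
t=21: L0/L1/L2 = HF/AE/- → run H
t=22: L0/L1/L2 = HF/AE/- → run H
t=23: L0/L1/L2 = F/AEH/- → run F
t=24: L0/L1/L2 = F/AEH/- → run F
t=25: L0/L1/L2 = F/AEH/- → run F
t=26: L0/L1/L2 = F/AEH/- → run F
t=27: L0/L1/L2 = -/AEHF/- → run A
t=28: L0/L1/L2 = -/AEHF/- → run A
t=29: L0/L1/L2 = -/EHF/- → run E
t=30: L0/L1/L2 = -/EHF/- → run E
t=31: L0/L1/L2 = -/EHF/- → run E
t=32: L0/L1/L2 = -/HF/- → run H
t=33: L0/L1/L2 = -/F/- → run F
t=34: L0/L1/L2 = -/F/- → run F
t=35: L0/L1/L2 = -/F/- → run F
t=36: L0/L1/L2 = -/F/- → run F
t=37: (idle)
t=38: (idle)
t=39: (idle)
t=40: (idle)
t=41: (idle)
t=42: (idle)

completion order = C, B, D, A, E, H, F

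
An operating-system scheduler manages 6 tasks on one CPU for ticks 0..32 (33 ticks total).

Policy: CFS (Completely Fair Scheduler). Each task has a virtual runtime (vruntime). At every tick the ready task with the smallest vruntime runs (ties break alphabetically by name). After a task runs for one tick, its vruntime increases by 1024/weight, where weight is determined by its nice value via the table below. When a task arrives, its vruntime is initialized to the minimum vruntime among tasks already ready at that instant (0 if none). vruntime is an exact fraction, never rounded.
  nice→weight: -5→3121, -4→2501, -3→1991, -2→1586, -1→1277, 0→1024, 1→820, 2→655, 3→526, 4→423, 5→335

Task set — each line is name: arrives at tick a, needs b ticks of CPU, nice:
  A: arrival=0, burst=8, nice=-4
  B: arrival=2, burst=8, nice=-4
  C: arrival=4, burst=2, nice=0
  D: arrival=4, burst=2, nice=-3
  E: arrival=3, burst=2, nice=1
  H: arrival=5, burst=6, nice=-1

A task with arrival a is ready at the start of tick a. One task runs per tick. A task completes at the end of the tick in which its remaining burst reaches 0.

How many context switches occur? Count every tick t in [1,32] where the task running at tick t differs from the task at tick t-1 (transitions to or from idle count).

context switches = 24

t=0: vr[A=0] → run A
t=1: vr[A=1024/2501] → run A
t=2: vr[A=2048/2501 B=2048/2501] → run A
t=3: vr[A=3072/2501 B=2048/2501 E=2048/2501] → run B
t=4: vr[A=3072/2501 B=3072/2501 C=2048/2501 D=2048/2501 E=2048/2501] → run C
t=5: vr[A=3072/2501 B=3072/2501 C=4549/2501 D=2048/2501 E=2048/2501 H=2048/2501] → run D
t=6: vr[A=3072/2501 B=3072/2501 C=4549/2501 D=6638592/4979491 E=2048/2501 H=2048/2501] → run E
t=7: vr[A=3072/2501 B=3072/2501 C=4549/2501 D=6638592/4979491 E=25856/12505 H=2048/2501] → run H
t=8: vr[A=3072/2501 B=3072/2501 C=4549/2501 D=6638592/4979491 E=25856/12505 H=5176320/3193777] → run A
t=9: vr[A=4096/2501 B=3072/2501 C=4549/2501 D=6638592/4979491 E=25856/12505 H=5176320/3193777] → run B
t=10: vr[A=4096/2501 B=4096/2501 C=4549/2501 D=6638592/4979491 E=25856/12505 H=5176320/3193777] → run D
t=11: vr[A=4096/2501 B=4096/2501 C=4549/2501 E=25856/12505 H=5176320/3193777] → run H
t=12: vr[A=4096/2501 B=4096/2501 C=4549/2501 E=25856/12505 H=7737344/3193777] → run A
t=13: vr[A=5120/2501 B=4096/2501 C=4549/2501 E=25856/12505 H=7737344/3193777] → run B
t=14: vr[A=5120/2501 B=5120/2501 C=4549/2501 E=25856/12505 H=7737344/3193777] → run C
t=15: vr[A=5120/2501 B=5120/2501 E=25856/12505 H=7737344/3193777] → run A
t=16: vr[A=6144/2501 B=5120/2501 E=25856/12505 H=7737344/3193777] → run B
t=17: vr[A=6144/2501 B=6144/2501 E=25856/12505 H=7737344/3193777] → run E
t=18: vr[A=6144/2501 B=6144/2501 H=7737344/3193777] → run H
t=19: vr[A=6144/2501 B=6144/2501 H=10298368/3193777] → run A
t=20: vr[A=7168/2501 B=6144/2501 H=10298368/3193777] → run B
t=21: vr[A=7168/2501 B=7168/2501 H=10298368/3193777] → run A
t=22: vr[B=7168/2501 H=10298368/3193777] → run B
t=23: vr[B=8192/2501 H=10298368/3193777] → run H
t=24: vr[B=8192/2501 H=12859392/3193777] → run B
t=25: vr[B=9216/2501 H=12859392/3193777] → run B
t=26: vr[H=12859392/3193777] → run H
t=27: vr[H=15420416/3193777] → run H
t=28: (idle)
t=29: (idle)
t=30: (idle)
t=31: (idle)
t=32: (idle)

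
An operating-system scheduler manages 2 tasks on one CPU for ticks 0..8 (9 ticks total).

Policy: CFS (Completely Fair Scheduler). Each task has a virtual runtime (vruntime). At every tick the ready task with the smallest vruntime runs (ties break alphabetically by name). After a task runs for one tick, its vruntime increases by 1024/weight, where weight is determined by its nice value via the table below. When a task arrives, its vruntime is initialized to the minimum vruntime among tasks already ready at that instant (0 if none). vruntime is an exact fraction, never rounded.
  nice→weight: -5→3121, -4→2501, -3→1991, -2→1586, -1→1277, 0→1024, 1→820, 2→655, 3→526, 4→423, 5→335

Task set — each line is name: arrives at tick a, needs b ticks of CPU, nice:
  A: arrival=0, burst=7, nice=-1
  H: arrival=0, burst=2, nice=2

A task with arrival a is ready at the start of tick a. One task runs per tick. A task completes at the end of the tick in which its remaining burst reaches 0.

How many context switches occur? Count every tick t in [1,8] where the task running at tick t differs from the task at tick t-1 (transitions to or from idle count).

t=0: vr[A=0 H=0] → run A
t=1: vr[A=1024/1277 H=0] → run H
t=2: vr[A=1024/1277 H=1024/655] → run A
t=3: vr[A=2048/1277 H=1024/655] → run H
t=4: vr[A=2048/1277] → run A
t=5: vr[A=3072/1277] → run A
t=6: vr[A=4096/1277] → run A
t=7: vr[A=5120/1277] → run A
t=8: vr[A=6144/1277] → run A

context switches = 4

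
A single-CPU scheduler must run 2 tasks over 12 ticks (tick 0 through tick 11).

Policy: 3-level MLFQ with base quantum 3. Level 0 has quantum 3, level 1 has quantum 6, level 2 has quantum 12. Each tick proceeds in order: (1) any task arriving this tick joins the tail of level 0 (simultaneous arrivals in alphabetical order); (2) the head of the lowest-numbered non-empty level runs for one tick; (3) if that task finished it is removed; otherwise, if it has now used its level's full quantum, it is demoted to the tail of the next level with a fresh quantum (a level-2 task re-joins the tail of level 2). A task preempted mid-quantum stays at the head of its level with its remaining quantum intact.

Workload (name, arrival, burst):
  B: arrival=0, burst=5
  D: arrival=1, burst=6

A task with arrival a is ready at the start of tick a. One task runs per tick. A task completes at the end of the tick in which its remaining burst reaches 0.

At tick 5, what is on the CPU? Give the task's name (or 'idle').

t=0: L0/L1/L2 = B/-/- → run B
t=1: L0/L1/L2 = BD/-/- → run B
t=2: L0/L1/L2 = BD/-/- → run B
t=3: L0/L1/L2 = D/B/- → run D
t=4: L0/L1/L2 = D/B/- → run D
t=5: L0/L1/L2 = D/B/- → run D
t=6: L0/L1/L2 = -/BD/- → run B
t=7: L0/L1/L2 = -/BD/- → run B
t=8: L0/L1/L2 = -/D/- → run D
t=9: L0/L1/L2 = -/D/- → run D
t=10: L0/L1/L2 = -/D/- → run D
t=11: (idle)

running at tick 5 = D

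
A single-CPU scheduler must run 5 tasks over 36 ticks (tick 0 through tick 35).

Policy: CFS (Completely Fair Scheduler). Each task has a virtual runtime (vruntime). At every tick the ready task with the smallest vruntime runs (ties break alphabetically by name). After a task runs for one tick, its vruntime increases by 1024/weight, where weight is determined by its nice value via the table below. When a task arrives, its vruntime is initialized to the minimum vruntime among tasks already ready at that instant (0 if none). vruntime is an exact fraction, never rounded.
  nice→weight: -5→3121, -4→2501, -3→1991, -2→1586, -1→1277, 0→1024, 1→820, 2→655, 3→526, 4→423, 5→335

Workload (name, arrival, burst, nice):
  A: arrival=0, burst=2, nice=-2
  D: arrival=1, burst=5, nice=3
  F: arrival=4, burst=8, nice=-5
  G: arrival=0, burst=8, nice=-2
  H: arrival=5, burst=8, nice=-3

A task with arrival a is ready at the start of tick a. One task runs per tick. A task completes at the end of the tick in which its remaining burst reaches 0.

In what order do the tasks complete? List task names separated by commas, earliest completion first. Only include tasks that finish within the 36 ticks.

t=0: vr[A=0 G=0] → run A
t=1: vr[A=512/793 D=0 G=0] → run D
t=2: vr[A=512/793 D=512/263 G=0] → run G
t=3: vr[A=512/793 D=512/263 G=512/793] → run A
t=4: vr[D=512/263 F=512/793 G=512/793] → run F
t=5: vr[D=512/263 F=2409984/2474953 G=512/793 H=512/793] → run G
t=6: vr[D=512/263 F=2409984/2474953 G=1024/793 H=512/793] → run H
t=7: vr[D=512/263 F=2409984/2474953 G=1024/793 H=1831424/1578863] → run F
t=8: vr[D=512/263 F=3222016/2474953 G=1024/793 H=1831424/1578863] → run H
t=9: vr[D=512/263 F=3222016/2474953 G=1024/793 H=2643456/1578863] → run G
t=10: vr[D=512/263 F=3222016/2474953 G=1536/793 H=2643456/1578863] → run F
t=11: vr[D=512/263 F=4034048/2474953 G=1536/793 H=2643456/1578863] → run F
t=12: vr[D=512/263 F=4846080/2474953 G=1536/793 H=2643456/1578863] → run H
t=13: vr[D=512/263 F=4846080/2474953 G=1536/793 H=3455488/1578863] → run G
t=14: vr[D=512/263 F=4846080/2474953 G=2048/793 H=3455488/1578863] → run D
t=15: vr[D=1024/263 F=4846080/2474953 G=2048/793 H=3455488/1578863] → run F
t=16: vr[D=1024/263 F=5658112/2474953 G=2048/793 H=3455488/1578863] → run H
t=17: vr[D=1024/263 F=5658112/2474953 G=2048/793 H=4267520/1578863] → run F
t=18: vr[D=1024/263 F=6470144/2474953 G=2048/793 H=4267520/1578863] → run G
t=19: vr[D=1024/263 F=6470144/2474953 G=2560/793 H=4267520/1578863] → run F
t=20: vr[D=1024/263 F=7282176/2474953 G=2560/793 H=4267520/1578863] → run H
t=21: vr[D=1024/263 F=7282176/2474953 G=2560/793 H=5079552/1578863] → run F
t=22: vr[D=1024/263 G=2560/793 H=5079552/1578863] → run H
t=23: vr[D=1024/263 G=2560/793 H=5891584/1578863] → run G
t=24: vr[D=1024/263 G=3072/793 H=5891584/1578863] → run H
t=25: vr[D=1024/263 G=3072/793 H=6703616/1578863] → run G
t=26: vr[D=1024/263 G=3584/793 H=6703616/1578863] → run D
t=27: vr[D=1536/263 G=3584/793 H=6703616/1578863] → run H
t=28: vr[D=1536/263 G=3584/793] → run G
t=29: vr[D=1536/263] → run D
t=30: vr[D=2048/263] → run D
t=31: (idle)
t=32: (idle)
t=33: (idle)
t=34: (idle)
t=35: (idle)

completion order = A, F, H, G, D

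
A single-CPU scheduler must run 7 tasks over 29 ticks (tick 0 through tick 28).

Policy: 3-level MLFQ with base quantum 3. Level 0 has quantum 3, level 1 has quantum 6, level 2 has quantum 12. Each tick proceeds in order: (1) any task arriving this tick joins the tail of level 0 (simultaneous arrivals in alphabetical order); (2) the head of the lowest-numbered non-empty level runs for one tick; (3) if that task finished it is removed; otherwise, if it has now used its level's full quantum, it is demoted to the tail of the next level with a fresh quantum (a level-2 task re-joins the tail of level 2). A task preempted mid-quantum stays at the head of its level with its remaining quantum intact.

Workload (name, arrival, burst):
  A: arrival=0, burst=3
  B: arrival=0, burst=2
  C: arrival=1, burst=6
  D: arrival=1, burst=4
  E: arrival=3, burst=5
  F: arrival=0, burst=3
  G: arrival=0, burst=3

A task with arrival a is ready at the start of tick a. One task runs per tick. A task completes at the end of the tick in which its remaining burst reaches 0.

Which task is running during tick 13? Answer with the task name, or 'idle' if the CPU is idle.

running at tick 13 = C

t=0: L0/L1/L2 = ABFG/-/- → run A
t=1: L0/L1/L2 = ABFGCD/-/- → run A
t=2: L0/L1/L2 = ABFGCD/-/- → run A
t=3: L0/L1/L2 = BFGCDE/-/- → run B
t=4: L0/L1/L2 = BFGCDE/-/- → run B
t=5: L0/L1/L2 = FGCDE/-/- → run F
t=6: L0/L1/L2 = FGCDE/-/- → run F
t=7: L0/L1/L2 = FGCDE/-/- → run F
t=8: L0/L1/L2 = GCDE/-/- → run G
t=9: L0/L1/L2 = GCDE/-/- → run G
t=10: L0/L1/L2 = GCDE/-/- → run G
t=11: L0/L1/L2 = CDE/-/- → run C
t=12: L0/L1/L2 = CDE/-/- → run C
t=13: L0/L1/L2 = CDE/-/- → run C
t=14: L0/L1/L2 = DE/C/- → run D
t=15: L0/L1/L2 = DE/C/- → run D
t=16: L0/L1/L2 = DE/C/- → run D
t=17: L0/L1/L2 = E/CD/- → run E
t=18: L0/L1/L2 = E/CD/- → run E
t=19: L0/L1/L2 = E/CD/- → run E
t=20: L0/L1/L2 = -/CDE/- → run C
t=21: L0/L1/L2 = -/CDE/- → run C
t=22: L0/L1/L2 = -/CDE/- → run C
t=23: L0/L1/L2 = -/DE/- → run D
t=24: L0/L1/L2 = -/E/- → run E
t=25: L0/L1/L2 = -/E/- → run E
t=26: (idle)
t=27: (idle)
t=28: (idle)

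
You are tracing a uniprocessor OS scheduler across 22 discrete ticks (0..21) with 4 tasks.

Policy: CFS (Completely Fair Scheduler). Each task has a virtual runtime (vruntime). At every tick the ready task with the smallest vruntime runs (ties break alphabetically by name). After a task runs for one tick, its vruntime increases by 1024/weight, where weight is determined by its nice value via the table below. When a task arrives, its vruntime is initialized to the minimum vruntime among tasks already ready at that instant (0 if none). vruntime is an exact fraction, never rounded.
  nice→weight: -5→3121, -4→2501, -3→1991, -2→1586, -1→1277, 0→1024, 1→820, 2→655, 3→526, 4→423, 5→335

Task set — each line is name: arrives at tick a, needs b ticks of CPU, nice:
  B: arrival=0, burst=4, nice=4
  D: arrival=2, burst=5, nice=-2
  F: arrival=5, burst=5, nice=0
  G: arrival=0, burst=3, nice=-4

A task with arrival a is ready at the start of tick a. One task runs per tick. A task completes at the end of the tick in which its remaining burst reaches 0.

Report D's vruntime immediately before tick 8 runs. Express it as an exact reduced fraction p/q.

vruntime(D, start of tick 8) = 76288/32513

t=0: vr[B=0 G=0] → run B
t=1: vr[B=1024/423 G=0] → run G
t=2: vr[B=1024/423 D=1024/2501 G=1024/2501] → run D
t=3: vr[B=1024/423 D=34304/32513 G=1024/2501] → run G
t=4: vr[B=1024/423 D=34304/32513 G=2048/2501] → run G
t=5: vr[B=1024/423 D=34304/32513 F=34304/32513] → run D
t=6: vr[B=1024/423 D=55296/32513 F=34304/32513] → run F
t=7: vr[B=1024/423 D=55296/32513 F=66817/32513] → run D
t=8: vr[B=1024/423 D=76288/32513 F=66817/32513] → run F
t=9: vr[B=1024/423 D=76288/32513 F=99330/32513] → run D
t=10: vr[B=1024/423 D=97280/32513 F=99330/32513] → run B
t=11: vr[B=2048/423 D=97280/32513 F=99330/32513] → run D
t=12: vr[B=2048/423 F=99330/32513] → run F
t=13: vr[B=2048/423 F=131843/32513] → run F
t=14: vr[B=2048/423 F=164356/32513] → run B
t=15: vr[B=1024/141 F=164356/32513] → run F
t=16: vr[B=1024/141] → run B
t=17: (idle)
t=18: (idle)
t=19: (idle)
t=20: (idle)
t=21: (idle)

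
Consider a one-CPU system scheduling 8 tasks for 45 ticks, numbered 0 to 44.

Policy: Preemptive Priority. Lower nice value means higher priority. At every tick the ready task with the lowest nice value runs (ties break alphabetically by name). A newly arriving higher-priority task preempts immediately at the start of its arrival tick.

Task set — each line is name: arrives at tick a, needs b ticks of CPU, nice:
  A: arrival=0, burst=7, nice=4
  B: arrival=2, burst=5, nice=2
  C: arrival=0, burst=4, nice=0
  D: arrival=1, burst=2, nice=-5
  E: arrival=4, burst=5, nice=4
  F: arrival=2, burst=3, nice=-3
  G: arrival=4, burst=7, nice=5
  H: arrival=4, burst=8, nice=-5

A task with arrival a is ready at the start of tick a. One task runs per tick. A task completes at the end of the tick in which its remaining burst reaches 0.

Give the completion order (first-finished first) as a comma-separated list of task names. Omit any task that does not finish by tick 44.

completion order = D, H, F, C, B, A, E, G

t=0: ready={A,C} → run C
t=1: ready={A,C,D} → run D
t=2: ready={A,B,C,D,F} → run D
t=3: ready={A,B,C,F} → run F
t=4: ready={A,B,C,E,F,G,H} → run H
t=5: ready={A,B,C,E,F,G,H} → run H
t=6: ready={A,B,C,E,F,G,H} → run H
t=7: ready={A,B,C,E,F,G,H} → run H
t=8: ready={A,B,C,E,F,G,H} → run H
t=9: ready={A,B,C,E,F,G,H} → run H
t=10: ready={A,B,C,E,F,G,H} → run H
t=11: ready={A,B,C,E,F,G,H} → run H
t=12: ready={A,B,C,E,F,G} → run F
t=13: ready={A,B,C,E,F,G} → run F
t=14: ready={A,B,C,E,G} → run C
t=15: ready={A,B,C,E,G} → run C
t=16: ready={A,B,C,E,G} → run C
t=17: ready={A,B,E,G} → run B
t=18: ready={A,B,E,G} → run B
t=19: ready={A,B,E,G} → run B
t=20: ready={A,B,E,G} → run B
t=21: ready={A,B,E,G} → run B
t=22: ready={A,E,G} → run A
t=23: ready={A,E,G} → run A
t=24: ready={A,E,G} → run A
t=25: ready={A,E,G} → run A
t=26: ready={A,E,G} → run A
t=27: ready={A,E,G} → run A
t=28: ready={A,E,G} → run A
t=29: ready={E,G} → run E
t=30: ready={E,G} → run E
t=31: ready={E,G} → run E
t=32: ready={E,G} → run E
t=33: ready={E,G} → run E
t=34: ready={G} → run G
t=35: ready={G} → run G
t=36: ready={G} → run G
t=37: ready={G} → run G
t=38: ready={G} → run G
t=39: ready={G} → run G
t=40: ready={G} → run G
t=41: (idle)
t=42: (idle)
t=43: (idle)
t=44: (idle)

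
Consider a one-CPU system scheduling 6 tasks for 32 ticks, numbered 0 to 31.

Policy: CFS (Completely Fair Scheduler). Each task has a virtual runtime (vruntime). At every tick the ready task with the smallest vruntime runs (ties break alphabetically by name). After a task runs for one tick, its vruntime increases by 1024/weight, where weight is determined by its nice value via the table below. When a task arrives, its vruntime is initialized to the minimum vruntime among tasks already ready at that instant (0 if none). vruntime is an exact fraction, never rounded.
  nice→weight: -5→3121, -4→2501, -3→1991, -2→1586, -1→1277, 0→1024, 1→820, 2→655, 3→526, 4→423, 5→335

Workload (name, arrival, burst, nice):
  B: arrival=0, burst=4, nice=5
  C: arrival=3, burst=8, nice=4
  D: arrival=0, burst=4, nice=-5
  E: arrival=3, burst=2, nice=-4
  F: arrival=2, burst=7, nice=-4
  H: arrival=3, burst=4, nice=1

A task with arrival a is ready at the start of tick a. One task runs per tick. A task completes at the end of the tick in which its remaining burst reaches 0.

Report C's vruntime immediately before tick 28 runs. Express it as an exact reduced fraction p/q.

t=0: vr[B=0 D=0] → run B
t=1: vr[B=1024/335 D=0] → run D
t=2: vr[B=1024/335 D=1024/3121 F=1024/3121] → run D
t=3: vr[B=1024/335 C=1024/3121 D=2048/3121 E=1024/3121 F=1024/3121 H=1024/3121] → run C
t=4: vr[B=1024/335 C=3629056/1320183 D=2048/3121 E=1024/3121 F=1024/3121 H=1024/3121] → run E
t=5: vr[B=1024/335 C=3629056/1320183 D=2048/3121 E=5756928/7805621 F=1024/3121 H=1024/3121] → run F
t=6: vr[B=1024/335 C=3629056/1320183 D=2048/3121 E=5756928/7805621 F=5756928/7805621 H=1024/3121] → run H
t=7: vr[B=1024/335 C=3629056/1320183 D=2048/3121 E=5756928/7805621 F=5756928/7805621 H=1008896/639805] → run D
t=8: vr[B=1024/335 C=3629056/1320183 D=3072/3121 E=5756928/7805621 F=5756928/7805621 H=1008896/639805] → run E
t=9: vr[B=1024/335 C=3629056/1320183 D=3072/3121 F=5756928/7805621 H=1008896/639805] → run F
t=10: vr[B=1024/335 C=3629056/1320183 D=3072/3121 F=8952832/7805621 H=1008896/639805] → run D
t=11: vr[B=1024/335 C=3629056/1320183 F=8952832/7805621 H=1008896/639805] → run F
t=12: vr[B=1024/335 C=3629056/1320183 F=12148736/7805621 H=1008896/639805] → run F
t=13: vr[B=1024/335 C=3629056/1320183 F=15344640/7805621 H=1008896/639805] → run H
t=14: vr[B=1024/335 C=3629056/1320183 F=15344640/7805621 H=1807872/639805] → run F
t=15: vr[B=1024/335 C=3629056/1320183 F=18540544/7805621 H=1807872/639805] → run F
t=16: vr[B=1024/335 C=3629056/1320183 F=21736448/7805621 H=1807872/639805] → run C
t=17: vr[B=1024/335 C=6824960/1320183 F=21736448/7805621 H=1807872/639805] → run F
t=18: vr[B=1024/335 C=6824960/1320183 H=1807872/639805] → run H
t=19: vr[B=1024/335 C=6824960/1320183 H=2606848/639805] → run B
t=20: vr[B=2048/335 C=6824960/1320183 H=2606848/639805] → run H
t=21: vr[B=2048/335 C=6824960/1320183] → run C
t=22: vr[B=2048/335 C=3340288/440061] → run B
t=23: vr[B=3072/335 C=3340288/440061] → run C
t=24: vr[B=3072/335 C=13216768/1320183] → run B
t=25: vr[C=13216768/1320183] → run C
t=26: vr[C=16412672/1320183] → run C
t=27: vr[C=6536192/440061] → run C
t=28: vr[C=22804480/1320183] → run C
t=29: (idle)
t=30: (idle)
t=31: (idle)

vruntime(C, start of tick 28) = 22804480/1320183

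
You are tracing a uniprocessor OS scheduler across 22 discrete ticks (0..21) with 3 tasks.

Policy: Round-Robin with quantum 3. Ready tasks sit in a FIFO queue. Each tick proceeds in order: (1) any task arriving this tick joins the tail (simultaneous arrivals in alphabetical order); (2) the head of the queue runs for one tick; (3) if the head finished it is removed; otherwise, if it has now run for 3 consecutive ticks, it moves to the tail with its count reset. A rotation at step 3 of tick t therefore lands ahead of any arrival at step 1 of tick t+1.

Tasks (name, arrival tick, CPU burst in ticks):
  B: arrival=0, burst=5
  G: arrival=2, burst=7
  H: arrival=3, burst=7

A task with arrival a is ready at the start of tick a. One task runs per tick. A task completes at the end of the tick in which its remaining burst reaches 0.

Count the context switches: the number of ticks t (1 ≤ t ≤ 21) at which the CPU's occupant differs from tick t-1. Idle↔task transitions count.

context switches = 8

t=0: queue=[B] q_used=0 → run B
t=1: queue=[B] q_used=1 → run B
t=2: queue=[B,G] q_used=2 → run B
t=3: queue=[G,B,H] q_used=0 → run G
t=4: queue=[G,B,H] q_used=1 → run G
t=5: queue=[G,B,H] q_used=2 → run G
t=6: queue=[B,H,G] q_used=0 → run B
t=7: queue=[B,H,G] q_used=1 → run B
t=8: queue=[H,G] q_used=0 → run H
t=9: queue=[H,G] q_used=1 → run H
t=10: queue=[H,G] q_used=2 → run H
t=11: queue=[G,H] q_used=0 → run G
t=12: queue=[G,H] q_used=1 → run G
t=13: queue=[G,H] q_used=2 → run G
t=14: queue=[H,G] q_used=0 → run H
t=15: queue=[H,G] q_used=1 → run H
t=16: queue=[H,G] q_used=2 → run H
t=17: queue=[G,H] q_used=0 → run G
t=18: queue=[H] q_used=0 → run H
t=19: (idle)
t=20: (idle)
t=21: (idle)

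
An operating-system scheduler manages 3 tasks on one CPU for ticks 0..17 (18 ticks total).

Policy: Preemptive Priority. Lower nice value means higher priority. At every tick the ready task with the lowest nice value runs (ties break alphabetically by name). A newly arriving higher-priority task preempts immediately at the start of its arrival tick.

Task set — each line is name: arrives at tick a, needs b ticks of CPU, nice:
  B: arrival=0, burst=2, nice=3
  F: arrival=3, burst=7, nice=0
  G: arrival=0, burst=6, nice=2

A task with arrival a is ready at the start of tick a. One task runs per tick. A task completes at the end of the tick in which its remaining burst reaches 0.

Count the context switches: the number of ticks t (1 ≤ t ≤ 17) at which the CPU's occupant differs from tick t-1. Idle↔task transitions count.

t=0: ready={B,G} → run G
t=1: ready={B,G} → run G
t=2: ready={B,G} → run G
t=3: ready={B,F,G} → run F
t=4: ready={B,F,G} → run F
t=5: ready={B,F,G} → run F
t=6: ready={B,F,G} → run F
t=7: ready={B,F,G} → run F
t=8: ready={B,F,G} → run F
t=9: ready={B,F,G} → run F
t=10: ready={B,G} → run G
t=11: ready={B,G} → run G
t=12: ready={B,G} → run G
t=13: ready={B} → run B
t=14: ready={B} → run B
t=15: (idle)
t=16: (idle)
t=17: (idle)

context switches = 4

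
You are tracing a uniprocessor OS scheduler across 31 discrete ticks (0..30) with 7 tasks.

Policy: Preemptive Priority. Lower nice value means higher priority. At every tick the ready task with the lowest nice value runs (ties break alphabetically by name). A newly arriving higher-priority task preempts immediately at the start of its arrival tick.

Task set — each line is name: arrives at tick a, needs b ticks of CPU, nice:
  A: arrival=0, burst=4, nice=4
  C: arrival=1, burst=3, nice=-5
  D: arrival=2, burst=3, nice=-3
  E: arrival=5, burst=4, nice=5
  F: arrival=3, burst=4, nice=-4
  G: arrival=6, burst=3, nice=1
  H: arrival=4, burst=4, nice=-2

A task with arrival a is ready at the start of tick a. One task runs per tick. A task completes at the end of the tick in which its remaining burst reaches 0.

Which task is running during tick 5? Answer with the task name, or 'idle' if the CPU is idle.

t=0: ready={A} → run A
t=1: ready={A,C} → run C
t=2: ready={A,C,D} → run C
t=3: ready={A,C,D,F} → run C
t=4: ready={A,D,F,H} → run F
t=5: ready={A,D,E,F,H} → run F
t=6: ready={A,D,E,F,G,H} → run F
t=7: ready={A,D,E,F,G,H} → run F
t=8: ready={A,D,E,G,H} → run D
t=9: ready={A,D,E,G,H} → run D
t=10: ready={A,D,E,G,H} → run D
t=11: ready={A,E,G,H} → run H
t=12: ready={A,E,G,H} → run H
t=13: ready={A,E,G,H} → run H
t=14: ready={A,E,G,H} → run H
t=15: ready={A,E,G} → run G
t=16: ready={A,E,G} → run G
t=17: ready={A,E,G} → run G
t=18: ready={A,E} → run A
t=19: ready={A,E} → run A
t=20: ready={A,E} → run A
t=21: ready={E} → run E
t=22: ready={E} → run E
t=23: ready={E} → run E
t=24: ready={E} → run E
t=25: (idle)
t=26: (idle)
t=27: (idle)
t=28: (idle)
t=29: (idle)
t=30: (idle)

running at tick 5 = F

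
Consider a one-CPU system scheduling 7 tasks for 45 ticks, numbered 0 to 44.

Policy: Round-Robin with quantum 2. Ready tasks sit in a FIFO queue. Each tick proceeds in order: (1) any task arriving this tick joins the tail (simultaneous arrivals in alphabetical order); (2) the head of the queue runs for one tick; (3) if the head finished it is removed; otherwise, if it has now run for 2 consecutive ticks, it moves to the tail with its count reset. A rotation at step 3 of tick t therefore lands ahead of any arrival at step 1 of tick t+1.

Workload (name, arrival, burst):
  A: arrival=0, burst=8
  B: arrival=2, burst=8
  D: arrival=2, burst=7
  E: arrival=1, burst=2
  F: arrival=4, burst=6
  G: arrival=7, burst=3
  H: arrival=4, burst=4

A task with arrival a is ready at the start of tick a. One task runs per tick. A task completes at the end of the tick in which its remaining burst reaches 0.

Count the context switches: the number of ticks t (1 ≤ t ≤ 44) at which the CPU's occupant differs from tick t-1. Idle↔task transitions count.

t=0: queue=[A] q_used=0 → run A
t=1: queue=[A,E] q_used=1 → run A
t=2: queue=[E,A,B,D] q_used=0 → run E
t=3: queue=[E,A,B,D] q_used=1 → run E
t=4: queue=[A,B,D,F,H] q_used=0 → run A
t=5: queue=[A,B,D,F,H] q_used=1 → run A
t=6: queue=[B,D,F,H,A] q_used=0 → run B
t=7: queue=[B,D,F,H,A,G] q_used=1 → run B
t=8: queue=[D,F,H,A,G,B] q_used=0 → run D
t=9: queue=[D,F,H,A,G,B] q_used=1 → run D
t=10: queue=[F,H,A,G,B,D] q_used=0 → run F
t=11: queue=[F,H,A,G,B,D] q_used=1 → run F
t=12: queue=[H,A,G,B,D,F] q_used=0 → run H
t=13: queue=[H,A,G,B,D,F] q_used=1 → run H
t=14: queue=[A,G,B,D,F,H] q_used=0 → run A
t=15: queue=[A,G,B,D,F,H] q_used=1 → run A
t=16: queue=[G,B,D,F,H,A] q_used=0 → run G
t=17: queue=[G,B,D,F,H,A] q_used=1 → run G
t=18: queue=[B,D,F,H,A,G] q_used=0 → run B
t=19: queue=[B,D,F,H,A,G] q_used=1 → run B
t=20: queue=[D,F,H,A,G,B] q_used=0 → run D
t=21: queue=[D,F,H,A,G,B] q_used=1 → run D
t=22: queue=[F,H,A,G,B,D] q_used=0 → run F
t=23: queue=[F,H,A,G,B,D] q_used=1 → run F
t=24: queue=[H,A,G,B,D,F] q_used=0 → run H
t=25: queue=[H,A,G,B,D,F] q_used=1 → run H
t=26: queue=[A,G,B,D,F] q_used=0 → run A
t=27: queue=[A,G,B,D,F] q_used=1 → run A
t=28: queue=[G,B,D,F] q_used=0 → run G
t=29: queue=[B,D,F] q_used=0 → run B
t=30: queue=[B,D,F] q_used=1 → run B
t=31: queue=[D,F,B] q_used=0 → run D
t=32: queue=[D,F,B] q_used=1 → run D
t=33: queue=[F,B,D] q_used=0 → run F
t=34: queue=[F,B,D] q_used=1 → run F
t=35: queue=[B,D] q_used=0 → run B
t=36: queue=[B,D] q_used=1 → run B
t=37: queue=[D] q_used=0 → run D
t=38: (idle)
t=39: (idle)
t=40: (idle)
t=41: (idle)
t=42: (idle)
t=43: (idle)
t=44: (idle)

context switches = 20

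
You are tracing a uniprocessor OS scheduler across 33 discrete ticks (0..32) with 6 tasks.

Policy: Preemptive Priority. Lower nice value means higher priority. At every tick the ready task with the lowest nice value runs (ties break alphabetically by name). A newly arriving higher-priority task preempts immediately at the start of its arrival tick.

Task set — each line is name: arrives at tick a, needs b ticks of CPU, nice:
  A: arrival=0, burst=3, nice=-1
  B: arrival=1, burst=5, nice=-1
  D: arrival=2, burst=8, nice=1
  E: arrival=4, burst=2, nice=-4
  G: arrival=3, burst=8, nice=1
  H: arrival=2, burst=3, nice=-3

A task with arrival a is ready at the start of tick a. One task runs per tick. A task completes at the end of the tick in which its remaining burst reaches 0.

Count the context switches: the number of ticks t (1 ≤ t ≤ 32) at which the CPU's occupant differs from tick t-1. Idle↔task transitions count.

context switches = 8

t=0: ready={A} → run A
t=1: ready={A,B} → run A
t=2: ready={A,B,D,H} → run H
t=3: ready={A,B,D,G,H} → run H
t=4: ready={A,B,D,E,G,H} → run E
t=5: ready={A,B,D,E,G,H} → run E
t=6: ready={A,B,D,G,H} → run H
t=7: ready={A,B,D,G} → run A
t=8: ready={B,D,G} → run B
t=9: ready={B,D,G} → run B
t=10: ready={B,D,G} → run B
t=11: ready={B,D,G} → run B
t=12: ready={B,D,G} → run B
t=13: ready={D,G} → run D
t=14: ready={D,G} → run D
t=15: ready={D,G} → run D
t=16: ready={D,G} → run D
t=17: ready={D,G} → run D
t=18: ready={D,G} → run D
t=19: ready={D,G} → run D
t=20: ready={D,G} → run D
t=21: ready={G} → run G
t=22: ready={G} → run G
t=23: ready={G} → run G
t=24: ready={G} → run G
t=25: ready={G} → run G
t=26: ready={G} → run G
t=27: ready={G} → run G
t=28: ready={G} → run G
t=29: (idle)
t=30: (idle)
t=31: (idle)
t=32: (idle)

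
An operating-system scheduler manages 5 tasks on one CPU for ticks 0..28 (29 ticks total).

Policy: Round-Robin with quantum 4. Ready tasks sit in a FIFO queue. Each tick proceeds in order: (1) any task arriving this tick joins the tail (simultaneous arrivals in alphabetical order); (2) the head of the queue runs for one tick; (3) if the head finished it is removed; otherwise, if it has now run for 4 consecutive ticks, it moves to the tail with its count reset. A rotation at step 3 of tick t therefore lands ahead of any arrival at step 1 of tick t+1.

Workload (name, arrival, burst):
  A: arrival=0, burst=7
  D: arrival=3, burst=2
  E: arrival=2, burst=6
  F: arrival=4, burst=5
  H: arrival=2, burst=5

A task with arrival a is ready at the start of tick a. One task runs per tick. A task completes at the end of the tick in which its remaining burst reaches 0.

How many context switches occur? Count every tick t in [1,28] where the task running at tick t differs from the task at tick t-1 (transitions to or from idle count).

t=0: queue=[A] q_used=0 → run A
t=1: queue=[A] q_used=1 → run A
t=2: queue=[A,E,H] q_used=2 → run A
t=3: queue=[A,E,H,D] q_used=3 → run A
t=4: queue=[E,H,D,A,F] q_used=0 → run E
t=5: queue=[E,H,D,A,F] q_used=1 → run E
t=6: queue=[E,H,D,A,F] q_used=2 → run E
t=7: queue=[E,H,D,A,F] q_used=3 → run E
t=8: queue=[H,D,A,F,E] q_used=0 → run H
t=9: queue=[H,D,A,F,E] q_used=1 → run H
t=10: queue=[H,D,A,F,E] q_used=2 → run H
t=11: queue=[H,D,A,F,E] q_used=3 → run H
t=12: queue=[D,A,F,E,H] q_used=0 → run D
t=13: queue=[D,A,F,E,H] q_used=1 → run D
t=14: queue=[A,F,E,H] q_used=0 → run A
t=15: queue=[A,F,E,H] q_used=1 → run A
t=16: queue=[A,F,E,H] q_used=2 → run A
t=17: queue=[F,E,H] q_used=0 → run F
t=18: queue=[F,E,H] q_used=1 → run F
t=19: queue=[F,E,H] q_used=2 → run F
t=20: queue=[F,E,H] q_used=3 → run F
t=21: queue=[E,H,F] q_used=0 → run E
t=22: queue=[E,H,F] q_used=1 → run E
t=23: queue=[H,F] q_used=0 → run H
t=24: queue=[F] q_used=0 → run F
t=25: (idle)
t=26: (idle)
t=27: (idle)
t=28: (idle)

context switches = 9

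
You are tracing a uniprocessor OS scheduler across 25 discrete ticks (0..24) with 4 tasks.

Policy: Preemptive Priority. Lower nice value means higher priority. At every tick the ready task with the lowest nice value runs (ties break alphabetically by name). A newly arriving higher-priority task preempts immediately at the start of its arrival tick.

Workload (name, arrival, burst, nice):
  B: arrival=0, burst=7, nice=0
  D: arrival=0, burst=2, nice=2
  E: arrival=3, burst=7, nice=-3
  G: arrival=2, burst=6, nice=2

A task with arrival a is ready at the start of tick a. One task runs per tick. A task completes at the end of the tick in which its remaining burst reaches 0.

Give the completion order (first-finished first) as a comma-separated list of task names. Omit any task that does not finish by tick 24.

completion order = E, B, D, G

t=0: ready={B,D} → run B
t=1: ready={B,D} → run B
t=2: ready={B,D,G} → run B
t=3: ready={B,D,E,G} → run E
t=4: ready={B,D,E,G} → run E
t=5: ready={B,D,E,G} → run E
t=6: ready={B,D,E,G} → run E
t=7: ready={B,D,E,G} → run E
t=8: ready={B,D,E,G} → run E
t=9: ready={B,D,E,G} → run E
t=10: ready={B,D,G} → run B
t=11: ready={B,D,G} → run B
t=12: ready={B,D,G} → run B
t=13: ready={B,D,G} → run B
t=14: ready={D,G} → run D
t=15: ready={D,G} → run D
t=16: ready={G} → run G
t=17: ready={G} → run G
t=18: ready={G} → run G
t=19: ready={G} → run G
t=20: ready={G} → run G
t=21: ready={G} → run G
t=22: (idle)
t=23: (idle)
t=24: (idle)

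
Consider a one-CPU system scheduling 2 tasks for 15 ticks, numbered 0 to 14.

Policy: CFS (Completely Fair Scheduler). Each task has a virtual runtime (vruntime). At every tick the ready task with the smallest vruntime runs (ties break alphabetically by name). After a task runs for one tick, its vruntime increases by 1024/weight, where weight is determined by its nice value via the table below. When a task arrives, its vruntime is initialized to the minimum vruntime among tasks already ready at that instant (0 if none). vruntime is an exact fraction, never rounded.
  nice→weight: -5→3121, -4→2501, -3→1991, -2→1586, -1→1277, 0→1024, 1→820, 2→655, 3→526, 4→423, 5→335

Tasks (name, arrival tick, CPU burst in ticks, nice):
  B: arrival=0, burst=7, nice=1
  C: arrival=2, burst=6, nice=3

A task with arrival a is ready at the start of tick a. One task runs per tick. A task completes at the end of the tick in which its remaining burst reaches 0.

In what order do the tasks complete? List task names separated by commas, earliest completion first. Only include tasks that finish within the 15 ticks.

completion order = B, C

t=0: vr[B=0] → run B
t=1: vr[B=256/205] → run B
t=2: vr[B=512/205 C=512/205] → run B
t=3: vr[B=768/205 C=512/205] → run C
t=4: vr[B=768/205 C=239616/53915] → run B
t=5: vr[B=1024/205 C=239616/53915] → run C
t=6: vr[B=1024/205 C=344576/53915] → run B
t=7: vr[B=256/41 C=344576/53915] → run B
t=8: vr[B=1536/205 C=344576/53915] → run C
t=9: vr[B=1536/205 C=449536/53915] → run B
t=10: vr[C=449536/53915] → run C
t=11: vr[C=554496/53915] → run C
t=12: vr[C=659456/53915] → run C
t=13: (idle)
t=14: (idle)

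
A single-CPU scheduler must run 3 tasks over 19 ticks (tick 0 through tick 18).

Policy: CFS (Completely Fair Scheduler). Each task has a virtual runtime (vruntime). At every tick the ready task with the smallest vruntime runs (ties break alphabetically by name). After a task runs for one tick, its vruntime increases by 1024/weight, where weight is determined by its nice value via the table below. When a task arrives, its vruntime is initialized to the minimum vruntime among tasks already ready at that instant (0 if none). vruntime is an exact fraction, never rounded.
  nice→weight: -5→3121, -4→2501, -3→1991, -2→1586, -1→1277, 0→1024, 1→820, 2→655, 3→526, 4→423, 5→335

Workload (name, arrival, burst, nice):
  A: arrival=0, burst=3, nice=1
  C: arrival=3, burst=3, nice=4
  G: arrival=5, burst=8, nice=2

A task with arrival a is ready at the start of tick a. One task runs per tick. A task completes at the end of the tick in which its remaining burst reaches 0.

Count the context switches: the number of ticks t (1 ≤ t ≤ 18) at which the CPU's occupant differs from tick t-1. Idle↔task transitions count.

t=0: vr[A=0] → run A
t=1: vr[A=256/205] → run A
t=2: vr[A=512/205] → run A
t=3: vr[C=0] → run C
t=4: vr[C=1024/423] → run C
t=5: vr[C=2048/423 G=2048/423] → run C
t=6: vr[G=2048/423] → run G
t=7: vr[G=1774592/277065] → run G
t=8: vr[G=2207744/277065] → run G
t=9: vr[G=2640896/277065] → run G
t=10: vr[G=3074048/277065] → run G
t=11: vr[G=701440/55413] → run G
t=12: vr[G=3940352/277065] → run G
t=13: vr[G=4373504/277065] → run G
t=14: (idle)
t=15: (idle)
t=16: (idle)
t=17: (idle)
t=18: (idle)

context switches = 3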